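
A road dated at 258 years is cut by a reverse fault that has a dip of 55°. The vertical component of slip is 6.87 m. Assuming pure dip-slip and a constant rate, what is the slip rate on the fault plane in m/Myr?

32500 m/Myr

dip-slip = throw / sin(dip) = 6.87 m / sin(55°) = 8.387 m
rate = 8.387 m / 258 years = 0.0325 m/yr = 32500 m/Myr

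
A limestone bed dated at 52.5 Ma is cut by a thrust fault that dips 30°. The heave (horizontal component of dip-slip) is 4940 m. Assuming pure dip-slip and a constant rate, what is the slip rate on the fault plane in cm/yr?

0.0109 cm/yr

dip-slip = heave / cos(dip) = 4940 m / cos(30°) = 5704 m
rate = 5704 m / 52.5 Ma = 0.000109 m/yr = 0.0109 cm/yr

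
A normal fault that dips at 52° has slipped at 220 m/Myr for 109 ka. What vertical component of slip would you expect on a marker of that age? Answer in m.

dip-slip = rate × time = 220 m/Myr × 109 ka = 23.98 m
throw = dip-slip × sin(dip) = 23.98 × sin(52°) = 18.9 m

18.9 m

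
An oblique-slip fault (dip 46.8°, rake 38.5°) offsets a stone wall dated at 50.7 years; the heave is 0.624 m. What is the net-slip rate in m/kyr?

28.9 m/kyr

dip-slip = heave / cos(dip) = 0.624 / cos(46.8°) = 0.9116 m
net slip = dip-slip / sin(rake) = 0.9116 / sin(38.5°) = 1.464 m
rate = 1.464 m / 50.7 years = 0.0289 m/yr = 28.9 m/kyr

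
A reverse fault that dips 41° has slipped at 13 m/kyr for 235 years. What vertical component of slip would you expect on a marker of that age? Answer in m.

dip-slip = rate × time = 13 m/kyr × 235 years = 3.055 m
throw = dip-slip × sin(dip) = 3.055 × sin(41°) = 2 m

2 m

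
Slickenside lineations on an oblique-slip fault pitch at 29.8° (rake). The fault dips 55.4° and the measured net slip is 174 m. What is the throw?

71.2 m

dip-slip = net slip × sin(rake) = 174 m × sin(29.8°) = 86.47 m
throw = dip-slip × sin(dip) = 86.47 × sin(55.4°) = 71.2 m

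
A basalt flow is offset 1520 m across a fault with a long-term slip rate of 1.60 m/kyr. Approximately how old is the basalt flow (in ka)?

age = offset / rate = 1520 m / (1.60 m/kyr) = 950000 yr = 950 ka

950 ka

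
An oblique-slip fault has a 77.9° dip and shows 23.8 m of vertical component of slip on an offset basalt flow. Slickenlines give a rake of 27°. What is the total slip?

dip-slip = throw / sin(dip) = 23.8 / sin(77.9°) = 24.34 m
net slip = dip-slip / sin(rake) = 24.34 / sin(27°) = 53.6 m

53.6 m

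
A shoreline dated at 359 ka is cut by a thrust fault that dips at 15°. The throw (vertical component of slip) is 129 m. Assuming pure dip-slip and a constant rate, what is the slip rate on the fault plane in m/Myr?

1390 m/Myr

dip-slip = throw / sin(dip) = 129 m / sin(15°) = 498.4 m
rate = 498.4 m / 359 ka = 0.00139 m/yr = 1390 m/Myr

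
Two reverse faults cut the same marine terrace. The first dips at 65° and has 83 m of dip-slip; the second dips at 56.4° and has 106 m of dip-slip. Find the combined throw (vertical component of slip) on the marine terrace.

throw_A = 83 × sin(65°) = 75.22 m
throw_B = 106 × sin(56.4°) = 88.29 m
total = 75.22 + 88.29 = 164 m

164 m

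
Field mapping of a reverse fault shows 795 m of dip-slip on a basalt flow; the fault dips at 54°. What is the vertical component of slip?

643 m

throw = dip-slip × sin(dip) = 795 m × sin(54°) = 643 m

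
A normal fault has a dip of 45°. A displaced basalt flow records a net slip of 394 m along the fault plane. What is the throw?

throw = dip-slip × sin(dip) = 394 m × sin(45°) = 279 m

279 m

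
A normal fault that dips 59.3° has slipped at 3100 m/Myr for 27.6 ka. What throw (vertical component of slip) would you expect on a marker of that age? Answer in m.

dip-slip = rate × time = 3100 m/Myr × 27.6 ka = 85.56 m
throw = dip-slip × sin(dip) = 85.56 × sin(59.3°) = 73.6 m

73.6 m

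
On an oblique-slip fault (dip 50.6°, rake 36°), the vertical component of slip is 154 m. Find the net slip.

dip-slip = throw / sin(dip) = 154 / sin(50.6°) = 199.3 m
net slip = dip-slip / sin(rake) = 199.3 / sin(36°) = 339 m

339 m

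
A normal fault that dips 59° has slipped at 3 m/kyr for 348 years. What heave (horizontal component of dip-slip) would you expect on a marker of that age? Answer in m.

dip-slip = rate × time = 3 m/kyr × 348 years = 1.044 m
heave = dip-slip × cos(dip) = 1.044 × cos(59°) = 0.538 m

0.538 m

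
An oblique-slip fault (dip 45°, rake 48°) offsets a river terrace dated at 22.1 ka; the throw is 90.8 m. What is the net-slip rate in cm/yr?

dip-slip = throw / sin(dip) = 90.8 / sin(45°) = 128.4 m
net slip = dip-slip / sin(rake) = 128.4 / sin(48°) = 172.8 m
rate = 172.8 m / 22.1 ka = 0.00782 m/yr = 0.782 cm/yr

0.782 cm/yr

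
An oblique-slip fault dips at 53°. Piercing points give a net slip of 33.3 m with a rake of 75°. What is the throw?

dip-slip = net slip × sin(rake) = 33.3 m × sin(75°) = 32.17 m
throw = dip-slip × sin(dip) = 32.17 × sin(53°) = 25.7 m

25.7 m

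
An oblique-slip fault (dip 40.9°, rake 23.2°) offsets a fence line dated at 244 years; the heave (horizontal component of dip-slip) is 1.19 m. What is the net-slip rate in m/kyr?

16.4 m/kyr

dip-slip = heave / cos(dip) = 1.19 / cos(40.9°) = 1.574 m
net slip = dip-slip / sin(rake) = 1.574 / sin(23.2°) = 3.996 m
rate = 3.996 m / 244 years = 0.0164 m/yr = 16.4 m/kyr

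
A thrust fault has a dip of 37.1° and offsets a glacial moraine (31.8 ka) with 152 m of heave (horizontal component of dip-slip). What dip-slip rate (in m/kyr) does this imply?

5.99 m/kyr

dip-slip = heave / cos(dip) = 152 m / cos(37.1°) = 190.6 m
rate = 190.6 m / 31.8 ka = 0.00599 m/yr = 5.99 m/kyr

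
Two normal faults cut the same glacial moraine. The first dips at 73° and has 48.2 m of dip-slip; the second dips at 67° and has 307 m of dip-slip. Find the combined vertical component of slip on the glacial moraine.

329 m

throw_A = 48.2 × sin(73°) = 46.09 m
throw_B = 307 × sin(67°) = 282.6 m
total = 46.09 + 282.6 = 329 m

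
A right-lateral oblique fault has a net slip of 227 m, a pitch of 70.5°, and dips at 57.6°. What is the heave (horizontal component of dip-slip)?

115 m

dip-slip = net slip × sin(rake) = 227 m × sin(70.5°) = 214 m
heave = dip-slip × cos(dip) = 214 × cos(57.6°) = 115 m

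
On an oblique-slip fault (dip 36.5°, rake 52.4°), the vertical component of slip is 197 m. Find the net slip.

418 m

dip-slip = throw / sin(dip) = 197 / sin(36.5°) = 331.2 m
net slip = dip-slip / sin(rake) = 331.2 / sin(52.4°) = 418 m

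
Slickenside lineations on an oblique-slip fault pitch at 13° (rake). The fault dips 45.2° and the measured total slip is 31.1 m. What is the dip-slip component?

dip-slip = net slip × sin(rake) = 31.1 m × sin(13°) = 7 m

7 m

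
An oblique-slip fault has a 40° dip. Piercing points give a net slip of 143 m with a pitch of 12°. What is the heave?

dip-slip = net slip × sin(rake) = 143 m × sin(12°) = 29.73 m
heave = dip-slip × cos(dip) = 29.73 × cos(40°) = 22.8 m

22.8 m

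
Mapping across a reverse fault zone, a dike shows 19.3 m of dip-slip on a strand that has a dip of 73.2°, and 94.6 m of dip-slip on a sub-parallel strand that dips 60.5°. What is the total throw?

101 m

throw_A = 19.3 × sin(73.2°) = 18.48 m
throw_B = 94.6 × sin(60.5°) = 82.34 m
total = 18.48 + 82.34 = 101 m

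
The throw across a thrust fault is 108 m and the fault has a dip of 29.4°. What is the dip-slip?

dip-slip = throw / sin(dip) = 108 / sin(29.4°) = 220 m

220 m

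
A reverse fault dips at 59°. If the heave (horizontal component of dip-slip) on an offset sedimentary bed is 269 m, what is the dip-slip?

522 m

dip-slip = heave / cos(dip) = 269 / cos(59°) = 522 m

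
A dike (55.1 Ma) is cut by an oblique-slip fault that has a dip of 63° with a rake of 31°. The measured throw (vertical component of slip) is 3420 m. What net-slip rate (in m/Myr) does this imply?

135 m/Myr

dip-slip = throw / sin(dip) = 3420 / sin(63°) = 3838 m
net slip = dip-slip / sin(rake) = 3838 / sin(31°) = 7453 m
rate = 7453 m / 55.1 Ma = 0.000135 m/yr = 135 m/Myr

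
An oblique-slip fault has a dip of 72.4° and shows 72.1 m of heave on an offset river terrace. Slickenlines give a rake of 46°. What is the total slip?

dip-slip = heave / cos(dip) = 72.1 / cos(72.4°) = 238.4 m
net slip = dip-slip / sin(rake) = 238.4 / sin(46°) = 331 m

331 m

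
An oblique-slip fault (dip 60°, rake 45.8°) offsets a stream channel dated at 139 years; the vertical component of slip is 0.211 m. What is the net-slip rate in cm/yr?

0.244 cm/yr

dip-slip = throw / sin(dip) = 0.211 / sin(60°) = 0.2436 m
net slip = dip-slip / sin(rake) = 0.2436 / sin(45.8°) = 0.3398 m
rate = 0.3398 m / 139 years = 0.00244 m/yr = 0.244 cm/yr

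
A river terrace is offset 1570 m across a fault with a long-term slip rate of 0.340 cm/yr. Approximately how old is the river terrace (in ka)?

462 ka

age = offset / rate = 1570 m / (0.340 cm/yr) = 462000 yr = 462 ka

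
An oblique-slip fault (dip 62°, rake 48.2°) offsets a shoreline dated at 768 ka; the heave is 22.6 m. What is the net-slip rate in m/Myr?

84.1 m/Myr

dip-slip = heave / cos(dip) = 22.6 / cos(62°) = 48.14 m
net slip = dip-slip / sin(rake) = 48.14 / sin(48.2°) = 64.58 m
rate = 64.58 m / 768 ka = 0.0000841 m/yr = 84.1 m/Myr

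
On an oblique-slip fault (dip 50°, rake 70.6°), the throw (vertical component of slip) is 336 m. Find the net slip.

dip-slip = throw / sin(dip) = 336 / sin(50°) = 438.6 m
net slip = dip-slip / sin(rake) = 438.6 / sin(70.6°) = 465 m

465 m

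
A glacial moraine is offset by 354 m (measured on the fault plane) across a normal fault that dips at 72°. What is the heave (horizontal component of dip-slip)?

109 m

heave = dip-slip × cos(dip) = 354 m × cos(72°) = 109 m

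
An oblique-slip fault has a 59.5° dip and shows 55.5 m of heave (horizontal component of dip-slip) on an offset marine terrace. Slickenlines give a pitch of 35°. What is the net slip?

191 m

dip-slip = heave / cos(dip) = 55.5 / cos(59.5°) = 109.4 m
net slip = dip-slip / sin(rake) = 109.4 / sin(35°) = 191 m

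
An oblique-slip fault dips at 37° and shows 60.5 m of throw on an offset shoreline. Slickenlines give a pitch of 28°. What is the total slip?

dip-slip = throw / sin(dip) = 60.5 / sin(37°) = 100.5 m
net slip = dip-slip / sin(rake) = 100.5 / sin(28°) = 214 m

214 m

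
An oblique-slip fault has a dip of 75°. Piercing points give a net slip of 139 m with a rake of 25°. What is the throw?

56.7 m

dip-slip = net slip × sin(rake) = 139 m × sin(25°) = 58.74 m
throw = dip-slip × sin(dip) = 58.74 × sin(75°) = 56.7 m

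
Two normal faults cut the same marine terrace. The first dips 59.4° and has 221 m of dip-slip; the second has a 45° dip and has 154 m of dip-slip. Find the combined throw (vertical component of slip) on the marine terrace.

throw_A = 221 × sin(59.4°) = 190.2 m
throw_B = 154 × sin(45°) = 108.9 m
total = 190.2 + 108.9 = 299 m

299 m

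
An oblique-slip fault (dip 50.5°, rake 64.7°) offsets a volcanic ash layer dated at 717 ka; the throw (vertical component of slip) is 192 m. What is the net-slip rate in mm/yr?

dip-slip = throw / sin(dip) = 192 / sin(50.5°) = 248.8 m
net slip = dip-slip / sin(rake) = 248.8 / sin(64.7°) = 275.2 m
rate = 275.2 m / 717 ka = 0.000384 m/yr = 0.384 mm/yr

0.384 mm/yr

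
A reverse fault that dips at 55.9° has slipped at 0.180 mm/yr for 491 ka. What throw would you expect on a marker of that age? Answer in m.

dip-slip = rate × time = 0.180 mm/yr × 491 ka = 88.38 m
throw = dip-slip × sin(dip) = 88.38 × sin(55.9°) = 73.2 m

73.2 m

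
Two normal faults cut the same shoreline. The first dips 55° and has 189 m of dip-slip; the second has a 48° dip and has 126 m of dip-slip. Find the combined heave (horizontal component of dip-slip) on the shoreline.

193 m

heave_A = 189 × cos(55°) = 108.4 m
heave_B = 126 × cos(48°) = 84.31 m
total = 108.4 + 84.31 = 193 m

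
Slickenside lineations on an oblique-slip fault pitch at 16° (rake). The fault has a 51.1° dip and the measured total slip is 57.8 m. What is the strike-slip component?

55.6 m

strike-slip = net slip × cos(rake) = 57.8 m × cos(16°) = 55.6 m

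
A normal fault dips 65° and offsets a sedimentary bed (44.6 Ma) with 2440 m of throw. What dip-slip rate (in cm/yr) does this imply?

dip-slip = throw / sin(dip) = 2440 m / sin(65°) = 2692 m
rate = 2692 m / 44.6 Ma = 0.0000604 m/yr = 0.00604 cm/yr

0.00604 cm/yr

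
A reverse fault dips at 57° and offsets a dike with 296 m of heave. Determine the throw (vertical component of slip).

456 m

throw = heave × tan(dip) = 296 × tan(57°) = 456 m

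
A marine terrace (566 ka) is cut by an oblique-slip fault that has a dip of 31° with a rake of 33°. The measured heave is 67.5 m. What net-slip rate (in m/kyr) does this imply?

0.255 m/kyr

dip-slip = heave / cos(dip) = 67.5 / cos(31°) = 78.75 m
net slip = dip-slip / sin(rake) = 78.75 / sin(33°) = 144.6 m
rate = 144.6 m / 566 ka = 0.000255 m/yr = 0.255 m/kyr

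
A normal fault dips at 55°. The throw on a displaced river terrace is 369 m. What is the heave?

258 m

heave = throw / tan(dip) = 369 / tan(55°) = 258 m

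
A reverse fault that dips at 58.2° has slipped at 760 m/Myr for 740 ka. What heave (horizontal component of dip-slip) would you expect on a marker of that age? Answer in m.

296 m

dip-slip = rate × time = 760 m/Myr × 740 ka = 562.4 m
heave = dip-slip × cos(dip) = 562.4 × cos(58.2°) = 296 m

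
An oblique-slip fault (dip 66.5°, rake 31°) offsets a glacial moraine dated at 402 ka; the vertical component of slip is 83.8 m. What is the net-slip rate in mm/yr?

dip-slip = throw / sin(dip) = 83.8 / sin(66.5°) = 91.38 m
net slip = dip-slip / sin(rake) = 91.38 / sin(31°) = 177.4 m
rate = 177.4 m / 402 ka = 0.000441 m/yr = 0.441 mm/yr

0.441 mm/yr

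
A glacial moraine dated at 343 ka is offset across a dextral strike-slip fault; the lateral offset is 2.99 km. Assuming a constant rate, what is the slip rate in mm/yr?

8.72 mm/yr

rate = 2.99 km / 343 ka = 0.00872 m/yr = 8.72 mm/yr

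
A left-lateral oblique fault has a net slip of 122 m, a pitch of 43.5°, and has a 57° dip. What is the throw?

70.4 m

dip-slip = net slip × sin(rake) = 122 m × sin(43.5°) = 83.98 m
throw = dip-slip × sin(dip) = 83.98 × sin(57°) = 70.4 m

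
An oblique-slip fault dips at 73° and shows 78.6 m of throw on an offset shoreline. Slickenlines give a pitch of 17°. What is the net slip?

dip-slip = throw / sin(dip) = 78.6 / sin(73°) = 82.19 m
net slip = dip-slip / sin(rake) = 82.19 / sin(17°) = 281 m

281 m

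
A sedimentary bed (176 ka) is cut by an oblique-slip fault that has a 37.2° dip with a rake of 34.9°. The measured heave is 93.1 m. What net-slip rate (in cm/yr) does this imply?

0.116 cm/yr

dip-slip = heave / cos(dip) = 93.1 / cos(37.2°) = 116.9 m
net slip = dip-slip / sin(rake) = 116.9 / sin(34.9°) = 204.3 m
rate = 204.3 m / 176 ka = 0.00116 m/yr = 0.116 cm/yr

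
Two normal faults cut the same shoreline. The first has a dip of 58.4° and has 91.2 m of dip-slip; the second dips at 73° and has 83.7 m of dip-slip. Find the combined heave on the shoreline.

heave_A = 91.2 × cos(58.4°) = 47.79 m
heave_B = 83.7 × cos(73°) = 24.47 m
total = 47.79 + 24.47 = 72.3 m

72.3 m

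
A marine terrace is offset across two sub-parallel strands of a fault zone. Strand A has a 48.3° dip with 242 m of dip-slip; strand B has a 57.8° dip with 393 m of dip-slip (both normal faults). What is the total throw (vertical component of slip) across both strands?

throw_A = 242 × sin(48.3°) = 180.7 m
throw_B = 393 × sin(57.8°) = 332.6 m
total = 180.7 + 332.6 = 513 m

513 m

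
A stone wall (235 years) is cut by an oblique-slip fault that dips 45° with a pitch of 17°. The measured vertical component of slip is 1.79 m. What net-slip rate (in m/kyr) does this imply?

36.8 m/kyr

dip-slip = throw / sin(dip) = 1.79 / sin(45°) = 2.531 m
net slip = dip-slip / sin(rake) = 2.531 / sin(17°) = 8.658 m
rate = 8.658 m / 235 years = 0.0368 m/yr = 36.8 m/kyr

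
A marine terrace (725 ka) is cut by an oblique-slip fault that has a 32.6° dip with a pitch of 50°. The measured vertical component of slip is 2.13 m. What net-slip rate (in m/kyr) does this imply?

dip-slip = throw / sin(dip) = 2.13 / sin(32.6°) = 3.953 m
net slip = dip-slip / sin(rake) = 3.953 / sin(50°) = 5.161 m
rate = 5.161 m / 725 ka = 0.00000712 m/yr = 0.00712 m/kyr

0.00712 m/kyr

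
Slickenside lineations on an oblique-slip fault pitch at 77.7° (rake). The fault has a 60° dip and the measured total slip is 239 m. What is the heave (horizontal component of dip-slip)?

117 m

dip-slip = net slip × sin(rake) = 239 m × sin(77.7°) = 233.5 m
heave = dip-slip × cos(dip) = 233.5 × cos(60°) = 117 m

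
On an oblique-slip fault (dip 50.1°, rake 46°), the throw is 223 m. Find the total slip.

dip-slip = throw / sin(dip) = 223 / sin(50.1°) = 290.7 m
net slip = dip-slip / sin(rake) = 290.7 / sin(46°) = 404 m

404 m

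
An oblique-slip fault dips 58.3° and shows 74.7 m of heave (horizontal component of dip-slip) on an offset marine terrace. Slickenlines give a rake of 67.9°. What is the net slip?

153 m

dip-slip = heave / cos(dip) = 74.7 / cos(58.3°) = 142.2 m
net slip = dip-slip / sin(rake) = 142.2 / sin(67.9°) = 153 m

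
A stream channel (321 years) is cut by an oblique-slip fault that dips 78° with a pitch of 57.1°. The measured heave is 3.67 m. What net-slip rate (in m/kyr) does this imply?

dip-slip = heave / cos(dip) = 3.67 / cos(78°) = 17.65 m
net slip = dip-slip / sin(rake) = 17.65 / sin(57.1°) = 21.02 m
rate = 21.02 m / 321 years = 0.0655 m/yr = 65.5 m/kyr

65.5 m/kyr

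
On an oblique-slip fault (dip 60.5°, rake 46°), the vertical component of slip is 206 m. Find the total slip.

329 m

dip-slip = throw / sin(dip) = 206 / sin(60.5°) = 236.7 m
net slip = dip-slip / sin(rake) = 236.7 / sin(46°) = 329 m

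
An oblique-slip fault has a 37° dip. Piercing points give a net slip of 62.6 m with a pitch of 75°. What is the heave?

dip-slip = net slip × sin(rake) = 62.6 m × sin(75°) = 60.47 m
heave = dip-slip × cos(dip) = 60.47 × cos(37°) = 48.3 m

48.3 m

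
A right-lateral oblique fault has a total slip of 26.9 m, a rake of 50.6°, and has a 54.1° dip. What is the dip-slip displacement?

20.8 m

dip-slip = net slip × sin(rake) = 26.9 m × sin(50.6°) = 20.8 m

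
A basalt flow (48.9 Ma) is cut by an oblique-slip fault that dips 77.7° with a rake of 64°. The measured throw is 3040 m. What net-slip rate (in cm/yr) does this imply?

0.00708 cm/yr

dip-slip = throw / sin(dip) = 3040 / sin(77.7°) = 3111 m
net slip = dip-slip / sin(rake) = 3111 / sin(64°) = 3462 m
rate = 3462 m / 48.9 Ma = 0.0000708 m/yr = 0.00708 cm/yr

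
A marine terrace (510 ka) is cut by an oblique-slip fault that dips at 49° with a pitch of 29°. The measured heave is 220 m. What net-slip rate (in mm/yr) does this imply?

1.36 mm/yr

dip-slip = heave / cos(dip) = 220 / cos(49°) = 335.3 m
net slip = dip-slip / sin(rake) = 335.3 / sin(29°) = 691.7 m
rate = 691.7 m / 510 ka = 0.00136 m/yr = 1.36 mm/yr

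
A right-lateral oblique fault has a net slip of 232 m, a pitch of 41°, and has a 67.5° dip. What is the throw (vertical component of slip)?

dip-slip = net slip × sin(rake) = 232 m × sin(41°) = 152.2 m
throw = dip-slip × sin(dip) = 152.2 × sin(67.5°) = 141 m

141 m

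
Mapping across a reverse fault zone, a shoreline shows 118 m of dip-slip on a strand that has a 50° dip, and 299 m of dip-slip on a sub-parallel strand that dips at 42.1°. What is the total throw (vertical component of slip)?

throw_A = 118 × sin(50°) = 90.39 m
throw_B = 299 × sin(42.1°) = 200.5 m
total = 90.39 + 200.5 = 291 m

291 m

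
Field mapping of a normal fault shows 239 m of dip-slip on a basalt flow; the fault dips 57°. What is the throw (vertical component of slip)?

throw = dip-slip × sin(dip) = 239 m × sin(57°) = 200 m

200 m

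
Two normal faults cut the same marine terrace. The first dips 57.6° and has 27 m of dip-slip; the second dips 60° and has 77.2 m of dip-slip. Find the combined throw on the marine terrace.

89.7 m

throw_A = 27 × sin(57.6°) = 22.80 m
throw_B = 77.2 × sin(60°) = 66.86 m
total = 22.80 + 66.86 = 89.7 m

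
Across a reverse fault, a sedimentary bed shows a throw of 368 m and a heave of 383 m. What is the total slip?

531 m

net slip = √(throw² + heave²) = √(368² + 383²) = 531 m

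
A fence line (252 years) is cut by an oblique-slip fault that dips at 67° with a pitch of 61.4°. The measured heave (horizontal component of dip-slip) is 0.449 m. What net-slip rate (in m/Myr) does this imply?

5190 m/Myr

dip-slip = heave / cos(dip) = 0.449 / cos(67°) = 1.149 m
net slip = dip-slip / sin(rake) = 1.149 / sin(61.4°) = 1.309 m
rate = 1.309 m / 252 years = 0.00519 m/yr = 5190 m/Myr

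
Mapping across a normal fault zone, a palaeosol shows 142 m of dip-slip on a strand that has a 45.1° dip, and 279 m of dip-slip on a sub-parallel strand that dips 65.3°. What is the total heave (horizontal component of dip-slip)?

heave_A = 142 × cos(45.1°) = 100.2 m
heave_B = 279 × cos(65.3°) = 116.6 m
total = 100.2 + 116.6 = 217 m

217 m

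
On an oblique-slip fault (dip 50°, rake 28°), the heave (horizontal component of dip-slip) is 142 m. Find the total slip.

dip-slip = heave / cos(dip) = 142 / cos(50°) = 220.9 m
net slip = dip-slip / sin(rake) = 220.9 / sin(28°) = 471 m

471 m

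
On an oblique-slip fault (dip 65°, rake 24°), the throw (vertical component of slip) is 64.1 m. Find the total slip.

174 m

dip-slip = throw / sin(dip) = 64.1 / sin(65°) = 70.73 m
net slip = dip-slip / sin(rake) = 70.73 / sin(24°) = 174 m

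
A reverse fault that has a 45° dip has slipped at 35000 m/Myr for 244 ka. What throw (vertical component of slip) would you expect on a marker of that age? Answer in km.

6.04 km

dip-slip = rate × time = 35000 m/Myr × 244 ka = 8540 m
throw = dip-slip × sin(dip) = 8540 × sin(45°) = 6040 m = 6.04 km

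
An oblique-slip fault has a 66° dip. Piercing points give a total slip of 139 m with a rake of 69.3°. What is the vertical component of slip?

dip-slip = net slip × sin(rake) = 139 m × sin(69.3°) = 130 m
throw = dip-slip × sin(dip) = 130 × sin(66°) = 119 m

119 m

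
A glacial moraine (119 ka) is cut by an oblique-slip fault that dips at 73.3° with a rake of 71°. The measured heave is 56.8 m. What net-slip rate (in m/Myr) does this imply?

1760 m/Myr

dip-slip = heave / cos(dip) = 56.8 / cos(73.3°) = 197.7 m
net slip = dip-slip / sin(rake) = 197.7 / sin(71°) = 209.1 m
rate = 209.1 m / 119 ka = 0.00176 m/yr = 1760 m/Myr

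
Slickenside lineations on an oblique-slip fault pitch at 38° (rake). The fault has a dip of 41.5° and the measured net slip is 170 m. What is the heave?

78.4 m

dip-slip = net slip × sin(rake) = 170 m × sin(38°) = 104.7 m
heave = dip-slip × cos(dip) = 104.7 × cos(41.5°) = 78.4 m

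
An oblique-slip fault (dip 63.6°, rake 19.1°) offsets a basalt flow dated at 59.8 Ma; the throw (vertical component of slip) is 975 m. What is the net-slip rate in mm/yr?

0.0556 mm/yr

dip-slip = throw / sin(dip) = 975 / sin(63.6°) = 1089 m
net slip = dip-slip / sin(rake) = 1089 / sin(19.1°) = 3327 m
rate = 3327 m / 59.8 Ma = 0.0000556 m/yr = 0.0556 mm/yr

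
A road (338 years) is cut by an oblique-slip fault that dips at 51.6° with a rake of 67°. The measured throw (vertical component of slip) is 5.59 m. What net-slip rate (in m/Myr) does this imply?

dip-slip = throw / sin(dip) = 5.59 / sin(51.6°) = 7.133 m
net slip = dip-slip / sin(rake) = 7.133 / sin(67°) = 7.749 m
rate = 7.749 m / 338 years = 0.0229 m/yr = 22900 m/Myr

22900 m/Myr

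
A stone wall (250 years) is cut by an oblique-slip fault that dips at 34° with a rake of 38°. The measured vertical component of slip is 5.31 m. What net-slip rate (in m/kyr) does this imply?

dip-slip = throw / sin(dip) = 5.31 / sin(34°) = 9.496 m
net slip = dip-slip / sin(rake) = 9.496 / sin(38°) = 15.42 m
rate = 15.42 m / 250 years = 0.0617 m/yr = 61.7 m/kyr

61.7 m/kyr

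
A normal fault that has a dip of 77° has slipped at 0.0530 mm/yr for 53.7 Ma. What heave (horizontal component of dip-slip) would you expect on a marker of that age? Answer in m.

640 m

dip-slip = rate × time = 0.0530 mm/yr × 53.7 Ma = 2846 m
heave = dip-slip × cos(dip) = 2846 × cos(77°) = 640 m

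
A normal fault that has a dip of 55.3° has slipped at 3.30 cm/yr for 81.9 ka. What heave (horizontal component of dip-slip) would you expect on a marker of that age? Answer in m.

dip-slip = rate × time = 3.30 cm/yr × 81.9 ka = 2703 m
heave = dip-slip × cos(dip) = 2703 × cos(55.3°) = 1540 m

1540 m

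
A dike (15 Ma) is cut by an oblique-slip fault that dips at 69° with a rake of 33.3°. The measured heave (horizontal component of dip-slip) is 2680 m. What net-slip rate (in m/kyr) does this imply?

0.908 m/kyr

dip-slip = heave / cos(dip) = 2680 / cos(69°) = 7478 m
net slip = dip-slip / sin(rake) = 7478 / sin(33.3°) = 13620 m
rate = 13620 m / 15 Ma = 0.000908 m/yr = 0.908 m/kyr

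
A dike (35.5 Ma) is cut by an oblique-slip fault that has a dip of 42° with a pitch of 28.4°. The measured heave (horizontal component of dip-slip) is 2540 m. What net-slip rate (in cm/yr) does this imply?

0.0202 cm/yr

dip-slip = heave / cos(dip) = 2540 / cos(42°) = 3418 m
net slip = dip-slip / sin(rake) = 3418 / sin(28.4°) = 7186 m
rate = 7186 m / 35.5 Ma = 0.000202 m/yr = 0.0202 cm/yr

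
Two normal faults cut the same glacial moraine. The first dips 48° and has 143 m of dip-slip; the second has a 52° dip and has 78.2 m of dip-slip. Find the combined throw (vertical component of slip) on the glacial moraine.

168 m

throw_A = 143 × sin(48°) = 106.3 m
throw_B = 78.2 × sin(52°) = 61.62 m
total = 106.3 + 61.62 = 168 m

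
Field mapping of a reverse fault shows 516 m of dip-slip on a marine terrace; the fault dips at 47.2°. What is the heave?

351 m

heave = dip-slip × cos(dip) = 516 m × cos(47.2°) = 351 m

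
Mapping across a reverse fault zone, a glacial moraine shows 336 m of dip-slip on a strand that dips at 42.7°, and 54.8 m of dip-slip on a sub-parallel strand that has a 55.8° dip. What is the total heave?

heave_A = 336 × cos(42.7°) = 246.9 m
heave_B = 54.8 × cos(55.8°) = 30.80 m
total = 246.9 + 30.80 = 278 m

278 m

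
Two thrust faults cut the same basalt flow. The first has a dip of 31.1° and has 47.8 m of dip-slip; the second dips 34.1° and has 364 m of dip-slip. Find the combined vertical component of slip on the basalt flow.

throw_A = 47.8 × sin(31.1°) = 24.69 m
throw_B = 364 × sin(34.1°) = 204.1 m
total = 24.69 + 204.1 = 229 m

229 m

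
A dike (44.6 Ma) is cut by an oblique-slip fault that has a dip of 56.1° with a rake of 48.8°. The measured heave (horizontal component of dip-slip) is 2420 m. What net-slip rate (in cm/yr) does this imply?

0.0129 cm/yr

dip-slip = heave / cos(dip) = 2420 / cos(56.1°) = 4339 m
net slip = dip-slip / sin(rake) = 4339 / sin(48.8°) = 5767 m
rate = 5767 m / 44.6 Ma = 0.000129 m/yr = 0.0129 cm/yr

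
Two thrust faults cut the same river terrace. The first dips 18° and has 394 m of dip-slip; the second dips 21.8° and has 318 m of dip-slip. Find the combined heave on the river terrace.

heave_A = 394 × cos(18°) = 374.7 m
heave_B = 318 × cos(21.8°) = 295.3 m
total = 374.7 + 295.3 = 670 m

670 m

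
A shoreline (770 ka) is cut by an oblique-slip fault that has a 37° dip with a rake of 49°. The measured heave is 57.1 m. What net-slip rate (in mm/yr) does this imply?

0.123 mm/yr

dip-slip = heave / cos(dip) = 57.1 / cos(37°) = 71.50 m
net slip = dip-slip / sin(rake) = 71.50 / sin(49°) = 94.73 m
rate = 94.73 m / 770 ka = 0.000123 m/yr = 0.123 mm/yr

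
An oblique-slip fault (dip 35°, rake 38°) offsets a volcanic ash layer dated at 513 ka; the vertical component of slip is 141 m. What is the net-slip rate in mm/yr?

dip-slip = throw / sin(dip) = 141 / sin(35°) = 245.8 m
net slip = dip-slip / sin(rake) = 245.8 / sin(38°) = 399.3 m
rate = 399.3 m / 513 ka = 0.000778 m/yr = 0.778 mm/yr

0.778 mm/yr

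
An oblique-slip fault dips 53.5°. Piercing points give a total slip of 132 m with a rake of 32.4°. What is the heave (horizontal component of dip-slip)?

42.1 m

dip-slip = net slip × sin(rake) = 132 m × sin(32.4°) = 70.73 m
heave = dip-slip × cos(dip) = 70.73 × cos(53.5°) = 42.1 m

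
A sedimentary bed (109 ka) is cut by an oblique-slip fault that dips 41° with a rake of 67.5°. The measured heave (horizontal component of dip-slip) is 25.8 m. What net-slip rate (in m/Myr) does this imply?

dip-slip = heave / cos(dip) = 25.8 / cos(41°) = 34.19 m
net slip = dip-slip / sin(rake) = 34.19 / sin(67.5°) = 37 m
rate = 37 m / 109 ka = 0.000339 m/yr = 339 m/Myr

339 m/Myr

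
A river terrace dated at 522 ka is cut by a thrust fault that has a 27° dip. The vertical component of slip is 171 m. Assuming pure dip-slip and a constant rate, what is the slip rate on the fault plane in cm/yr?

0.0722 cm/yr

dip-slip = throw / sin(dip) = 171 m / sin(27°) = 376.7 m
rate = 376.7 m / 522 ka = 0.000722 m/yr = 0.0722 cm/yr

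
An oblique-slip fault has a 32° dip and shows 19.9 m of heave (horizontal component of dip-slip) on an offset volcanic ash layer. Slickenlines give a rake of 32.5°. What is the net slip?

43.7 m

dip-slip = heave / cos(dip) = 19.9 / cos(32°) = 23.47 m
net slip = dip-slip / sin(rake) = 23.47 / sin(32.5°) = 43.7 m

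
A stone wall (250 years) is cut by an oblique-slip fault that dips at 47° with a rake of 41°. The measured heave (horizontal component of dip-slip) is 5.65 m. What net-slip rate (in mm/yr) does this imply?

dip-slip = heave / cos(dip) = 5.65 / cos(47°) = 8.284 m
net slip = dip-slip / sin(rake) = 8.284 / sin(41°) = 12.63 m
rate = 12.63 m / 250 years = 0.0505 m/yr = 50.5 mm/yr

50.5 mm/yr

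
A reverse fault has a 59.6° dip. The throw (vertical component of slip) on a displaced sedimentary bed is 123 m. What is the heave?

72.2 m

heave = throw / tan(dip) = 123 / tan(59.6°) = 72.2 m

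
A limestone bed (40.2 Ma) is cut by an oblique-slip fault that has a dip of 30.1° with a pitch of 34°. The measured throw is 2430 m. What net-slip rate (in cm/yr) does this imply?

dip-slip = throw / sin(dip) = 2430 / sin(30.1°) = 4845 m
net slip = dip-slip / sin(rake) = 4845 / sin(34°) = 8665 m
rate = 8665 m / 40.2 Ma = 0.000216 m/yr = 0.0216 cm/yr

0.0216 cm/yr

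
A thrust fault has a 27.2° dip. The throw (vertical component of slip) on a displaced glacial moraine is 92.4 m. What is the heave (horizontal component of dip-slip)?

heave = throw / tan(dip) = 92.4 / tan(27.2°) = 180 m

180 m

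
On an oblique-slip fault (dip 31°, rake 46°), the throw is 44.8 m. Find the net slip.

dip-slip = throw / sin(dip) = 44.8 / sin(31°) = 86.98 m
net slip = dip-slip / sin(rake) = 86.98 / sin(46°) = 121 m

121 m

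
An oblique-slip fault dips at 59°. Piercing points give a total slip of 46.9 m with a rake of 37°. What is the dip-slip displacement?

dip-slip = net slip × sin(rake) = 46.9 m × sin(37°) = 28.2 m

28.2 m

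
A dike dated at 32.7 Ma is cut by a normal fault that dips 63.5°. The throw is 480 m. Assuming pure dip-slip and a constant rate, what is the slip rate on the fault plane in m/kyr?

0.0164 m/kyr

dip-slip = throw / sin(dip) = 480 m / sin(63.5°) = 536.4 m
rate = 536.4 m / 32.7 Ma = 0.0000164 m/yr = 0.0164 m/kyr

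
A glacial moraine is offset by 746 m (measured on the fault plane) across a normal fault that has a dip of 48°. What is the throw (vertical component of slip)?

throw = dip-slip × sin(dip) = 746 m × sin(48°) = 554 m

554 m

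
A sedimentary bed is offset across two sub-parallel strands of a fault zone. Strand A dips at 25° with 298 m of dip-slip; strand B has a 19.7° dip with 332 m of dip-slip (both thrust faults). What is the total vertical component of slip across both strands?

238 m

throw_A = 298 × sin(25°) = 125.9 m
throw_B = 332 × sin(19.7°) = 111.9 m
total = 125.9 + 111.9 = 238 m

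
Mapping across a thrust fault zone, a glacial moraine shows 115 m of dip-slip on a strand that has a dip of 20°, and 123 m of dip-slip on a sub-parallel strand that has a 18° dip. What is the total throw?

77.3 m

throw_A = 115 × sin(20°) = 39.33 m
throw_B = 123 × sin(18°) = 38.01 m
total = 39.33 + 38.01 = 77.3 m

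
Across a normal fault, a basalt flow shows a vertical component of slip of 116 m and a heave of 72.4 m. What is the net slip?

net slip = √(throw² + heave²) = √(116² + 72.4²) = 137 m

137 m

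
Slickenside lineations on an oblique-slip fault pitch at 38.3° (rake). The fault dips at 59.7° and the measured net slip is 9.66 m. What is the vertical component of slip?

5.17 m

dip-slip = net slip × sin(rake) = 9.66 m × sin(38.3°) = 5.987 m
throw = dip-slip × sin(dip) = 5.987 × sin(59.7°) = 5.17 m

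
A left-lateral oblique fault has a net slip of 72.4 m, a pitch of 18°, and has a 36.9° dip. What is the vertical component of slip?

dip-slip = net slip × sin(rake) = 72.4 m × sin(18°) = 22.37 m
throw = dip-slip × sin(dip) = 22.37 × sin(36.9°) = 13.4 m

13.4 m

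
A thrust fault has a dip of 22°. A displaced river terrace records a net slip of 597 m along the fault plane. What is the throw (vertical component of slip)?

224 m

throw = dip-slip × sin(dip) = 597 m × sin(22°) = 224 m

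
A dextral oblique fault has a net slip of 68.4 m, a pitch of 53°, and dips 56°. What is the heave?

dip-slip = net slip × sin(rake) = 68.4 m × sin(53°) = 54.63 m
heave = dip-slip × cos(dip) = 54.63 × cos(56°) = 30.5 m

30.5 m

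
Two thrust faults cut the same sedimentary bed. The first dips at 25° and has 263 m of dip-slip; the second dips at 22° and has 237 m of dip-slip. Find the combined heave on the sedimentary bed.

458 m

heave_A = 263 × cos(25°) = 238.4 m
heave_B = 237 × cos(22°) = 219.7 m
total = 238.4 + 219.7 = 458 m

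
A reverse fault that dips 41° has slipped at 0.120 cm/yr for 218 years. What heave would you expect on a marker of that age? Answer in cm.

dip-slip = rate × time = 0.120 cm/yr × 218 years = 0.2616 m
heave = dip-slip × cos(dip) = 0.2616 × cos(41°) = 0.197 m = 19.7 cm

19.7 cm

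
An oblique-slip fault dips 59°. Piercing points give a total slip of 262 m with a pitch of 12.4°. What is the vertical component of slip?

dip-slip = net slip × sin(rake) = 262 m × sin(12.4°) = 56.26 m
throw = dip-slip × sin(dip) = 56.26 × sin(59°) = 48.2 m

48.2 m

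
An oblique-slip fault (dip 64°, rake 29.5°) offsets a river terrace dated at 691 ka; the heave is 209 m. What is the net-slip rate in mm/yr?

1.40 mm/yr

dip-slip = heave / cos(dip) = 209 / cos(64°) = 476.8 m
net slip = dip-slip / sin(rake) = 476.8 / sin(29.5°) = 968.2 m
rate = 968.2 m / 691 ka = 0.00140 m/yr = 1.40 mm/yr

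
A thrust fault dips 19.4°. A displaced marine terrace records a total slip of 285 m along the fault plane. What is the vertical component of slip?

throw = dip-slip × sin(dip) = 285 m × sin(19.4°) = 94.7 m

94.7 m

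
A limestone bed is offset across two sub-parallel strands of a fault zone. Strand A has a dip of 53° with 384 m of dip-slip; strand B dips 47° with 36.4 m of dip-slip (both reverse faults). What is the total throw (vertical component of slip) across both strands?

throw_A = 384 × sin(53°) = 306.7 m
throw_B = 36.4 × sin(47°) = 26.62 m
total = 306.7 + 26.62 = 333 m

333 m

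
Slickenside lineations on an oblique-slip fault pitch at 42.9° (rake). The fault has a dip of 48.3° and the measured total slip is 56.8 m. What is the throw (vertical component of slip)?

28.9 m

dip-slip = net slip × sin(rake) = 56.8 m × sin(42.9°) = 38.66 m
throw = dip-slip × sin(dip) = 38.66 × sin(48.3°) = 28.9 m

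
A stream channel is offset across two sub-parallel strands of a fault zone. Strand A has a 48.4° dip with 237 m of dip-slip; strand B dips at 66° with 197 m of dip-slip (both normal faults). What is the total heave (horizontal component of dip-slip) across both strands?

heave_A = 237 × cos(48.4°) = 157.4 m
heave_B = 197 × cos(66°) = 80.13 m
total = 157.4 + 80.13 = 237 m

237 m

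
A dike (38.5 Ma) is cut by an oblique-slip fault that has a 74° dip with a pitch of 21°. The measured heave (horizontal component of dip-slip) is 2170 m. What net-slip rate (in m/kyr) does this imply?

dip-slip = heave / cos(dip) = 2170 / cos(74°) = 7873 m
net slip = dip-slip / sin(rake) = 7873 / sin(21°) = 21970 m
rate = 21970 m / 38.5 Ma = 0.000571 m/yr = 0.571 m/kyr

0.571 m/kyr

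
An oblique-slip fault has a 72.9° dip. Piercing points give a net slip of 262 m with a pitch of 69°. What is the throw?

dip-slip = net slip × sin(rake) = 262 m × sin(69°) = 244.6 m
throw = dip-slip × sin(dip) = 244.6 × sin(72.9°) = 234 m

234 m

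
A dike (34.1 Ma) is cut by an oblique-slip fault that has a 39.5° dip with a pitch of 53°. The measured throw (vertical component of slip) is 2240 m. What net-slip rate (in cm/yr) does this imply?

dip-slip = throw / sin(dip) = 2240 / sin(39.5°) = 3522 m
net slip = dip-slip / sin(rake) = 3522 / sin(53°) = 4409 m
rate = 4409 m / 34.1 Ma = 0.000129 m/yr = 0.0129 cm/yr

0.0129 cm/yr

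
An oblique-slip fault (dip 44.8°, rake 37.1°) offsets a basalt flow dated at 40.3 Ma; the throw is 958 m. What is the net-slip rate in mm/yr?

0.0559 mm/yr

dip-slip = throw / sin(dip) = 958 / sin(44.8°) = 1360 m
net slip = dip-slip / sin(rake) = 1360 / sin(37.1°) = 2254 m
rate = 2254 m / 40.3 Ma = 0.0000559 m/yr = 0.0559 mm/yr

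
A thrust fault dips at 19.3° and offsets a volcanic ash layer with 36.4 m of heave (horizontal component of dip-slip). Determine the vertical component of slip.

throw = heave × tan(dip) = 36.4 × tan(19.3°) = 12.7 m

12.7 m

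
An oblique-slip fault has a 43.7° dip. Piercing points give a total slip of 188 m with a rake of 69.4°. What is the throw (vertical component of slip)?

dip-slip = net slip × sin(rake) = 188 m × sin(69.4°) = 176 m
throw = dip-slip × sin(dip) = 176 × sin(43.7°) = 122 m

122 m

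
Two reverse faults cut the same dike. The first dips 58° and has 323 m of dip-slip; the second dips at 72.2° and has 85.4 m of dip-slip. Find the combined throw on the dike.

throw_A = 323 × sin(58°) = 273.9 m
throw_B = 85.4 × sin(72.2°) = 81.31 m
total = 273.9 + 81.31 = 355 m

355 m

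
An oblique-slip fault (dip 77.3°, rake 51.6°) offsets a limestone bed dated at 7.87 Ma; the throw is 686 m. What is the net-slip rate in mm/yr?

0.114 mm/yr

dip-slip = throw / sin(dip) = 686 / sin(77.3°) = 703.2 m
net slip = dip-slip / sin(rake) = 703.2 / sin(51.6°) = 897.3 m
rate = 897.3 m / 7.87 Ma = 0.000114 m/yr = 0.114 mm/yr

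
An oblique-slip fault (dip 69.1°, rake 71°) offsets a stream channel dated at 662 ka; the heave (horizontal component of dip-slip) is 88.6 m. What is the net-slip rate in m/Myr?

dip-slip = heave / cos(dip) = 88.6 / cos(69.1°) = 248.4 m
net slip = dip-slip / sin(rake) = 248.4 / sin(71°) = 262.7 m
rate = 262.7 m / 662 ka = 0.000397 m/yr = 397 m/Myr

397 m/Myr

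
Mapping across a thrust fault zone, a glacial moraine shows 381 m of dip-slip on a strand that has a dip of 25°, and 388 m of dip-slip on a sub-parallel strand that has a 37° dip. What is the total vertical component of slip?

throw_A = 381 × sin(25°) = 161 m
throw_B = 388 × sin(37°) = 233.5 m
total = 161 + 233.5 = 395 m

395 m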